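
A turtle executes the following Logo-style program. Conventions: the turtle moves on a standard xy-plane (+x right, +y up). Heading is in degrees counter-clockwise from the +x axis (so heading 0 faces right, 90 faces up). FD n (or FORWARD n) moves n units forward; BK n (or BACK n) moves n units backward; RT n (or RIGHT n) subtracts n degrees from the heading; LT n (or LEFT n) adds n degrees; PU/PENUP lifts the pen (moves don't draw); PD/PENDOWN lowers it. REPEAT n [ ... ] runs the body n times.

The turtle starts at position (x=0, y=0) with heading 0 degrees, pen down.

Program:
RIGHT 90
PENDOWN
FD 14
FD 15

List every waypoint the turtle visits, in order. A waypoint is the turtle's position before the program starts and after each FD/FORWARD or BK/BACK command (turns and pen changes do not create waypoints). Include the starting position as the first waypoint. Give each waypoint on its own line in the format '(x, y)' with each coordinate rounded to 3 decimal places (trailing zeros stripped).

Answer: (0, 0)
(0, -14)
(0, -29)

Derivation:
Executing turtle program step by step:
Start: pos=(0,0), heading=0, pen down
RT 90: heading 0 -> 270
PD: pen down
FD 14: (0,0) -> (0,-14) [heading=270, draw]
FD 15: (0,-14) -> (0,-29) [heading=270, draw]
Final: pos=(0,-29), heading=270, 2 segment(s) drawn
Waypoints (3 total):
(0, 0)
(0, -14)
(0, -29)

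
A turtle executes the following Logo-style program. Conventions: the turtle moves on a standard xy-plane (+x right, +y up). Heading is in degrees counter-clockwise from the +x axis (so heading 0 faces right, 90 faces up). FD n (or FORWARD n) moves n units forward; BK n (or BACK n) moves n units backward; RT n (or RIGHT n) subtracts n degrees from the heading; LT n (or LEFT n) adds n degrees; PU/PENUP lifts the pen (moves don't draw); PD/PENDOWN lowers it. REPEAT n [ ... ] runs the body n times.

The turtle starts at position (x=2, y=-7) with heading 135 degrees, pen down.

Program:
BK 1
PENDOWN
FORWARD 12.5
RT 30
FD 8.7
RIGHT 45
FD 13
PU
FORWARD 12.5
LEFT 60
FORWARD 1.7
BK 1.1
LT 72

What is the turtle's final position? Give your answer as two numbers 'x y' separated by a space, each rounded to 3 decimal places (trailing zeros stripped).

Executing turtle program step by step:
Start: pos=(2,-7), heading=135, pen down
BK 1: (2,-7) -> (2.707,-7.707) [heading=135, draw]
PD: pen down
FD 12.5: (2.707,-7.707) -> (-6.132,1.132) [heading=135, draw]
RT 30: heading 135 -> 105
FD 8.7: (-6.132,1.132) -> (-8.383,9.535) [heading=105, draw]
RT 45: heading 105 -> 60
FD 13: (-8.383,9.535) -> (-1.883,20.794) [heading=60, draw]
PU: pen up
FD 12.5: (-1.883,20.794) -> (4.367,31.619) [heading=60, move]
LT 60: heading 60 -> 120
FD 1.7: (4.367,31.619) -> (3.517,33.091) [heading=120, move]
BK 1.1: (3.517,33.091) -> (4.067,32.139) [heading=120, move]
LT 72: heading 120 -> 192
Final: pos=(4.067,32.139), heading=192, 4 segment(s) drawn

Answer: 4.067 32.139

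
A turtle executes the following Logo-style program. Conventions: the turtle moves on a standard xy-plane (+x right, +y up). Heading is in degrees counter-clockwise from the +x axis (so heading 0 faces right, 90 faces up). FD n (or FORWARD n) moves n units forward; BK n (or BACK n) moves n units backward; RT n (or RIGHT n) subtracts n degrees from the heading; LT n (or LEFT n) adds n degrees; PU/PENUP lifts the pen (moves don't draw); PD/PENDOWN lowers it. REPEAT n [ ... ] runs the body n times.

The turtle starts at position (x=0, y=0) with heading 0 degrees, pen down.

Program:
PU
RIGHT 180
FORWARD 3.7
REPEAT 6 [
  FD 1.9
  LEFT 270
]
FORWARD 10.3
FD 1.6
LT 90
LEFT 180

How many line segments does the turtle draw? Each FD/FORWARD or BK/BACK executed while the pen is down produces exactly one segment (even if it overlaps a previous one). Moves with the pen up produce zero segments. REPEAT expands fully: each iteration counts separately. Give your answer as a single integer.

Answer: 0

Derivation:
Executing turtle program step by step:
Start: pos=(0,0), heading=0, pen down
PU: pen up
RT 180: heading 0 -> 180
FD 3.7: (0,0) -> (-3.7,0) [heading=180, move]
REPEAT 6 [
  -- iteration 1/6 --
  FD 1.9: (-3.7,0) -> (-5.6,0) [heading=180, move]
  LT 270: heading 180 -> 90
  -- iteration 2/6 --
  FD 1.9: (-5.6,0) -> (-5.6,1.9) [heading=90, move]
  LT 270: heading 90 -> 0
  -- iteration 3/6 --
  FD 1.9: (-5.6,1.9) -> (-3.7,1.9) [heading=0, move]
  LT 270: heading 0 -> 270
  -- iteration 4/6 --
  FD 1.9: (-3.7,1.9) -> (-3.7,0) [heading=270, move]
  LT 270: heading 270 -> 180
  -- iteration 5/6 --
  FD 1.9: (-3.7,0) -> (-5.6,0) [heading=180, move]
  LT 270: heading 180 -> 90
  -- iteration 6/6 --
  FD 1.9: (-5.6,0) -> (-5.6,1.9) [heading=90, move]
  LT 270: heading 90 -> 0
]
FD 10.3: (-5.6,1.9) -> (4.7,1.9) [heading=0, move]
FD 1.6: (4.7,1.9) -> (6.3,1.9) [heading=0, move]
LT 90: heading 0 -> 90
LT 180: heading 90 -> 270
Final: pos=(6.3,1.9), heading=270, 0 segment(s) drawn
Segments drawn: 0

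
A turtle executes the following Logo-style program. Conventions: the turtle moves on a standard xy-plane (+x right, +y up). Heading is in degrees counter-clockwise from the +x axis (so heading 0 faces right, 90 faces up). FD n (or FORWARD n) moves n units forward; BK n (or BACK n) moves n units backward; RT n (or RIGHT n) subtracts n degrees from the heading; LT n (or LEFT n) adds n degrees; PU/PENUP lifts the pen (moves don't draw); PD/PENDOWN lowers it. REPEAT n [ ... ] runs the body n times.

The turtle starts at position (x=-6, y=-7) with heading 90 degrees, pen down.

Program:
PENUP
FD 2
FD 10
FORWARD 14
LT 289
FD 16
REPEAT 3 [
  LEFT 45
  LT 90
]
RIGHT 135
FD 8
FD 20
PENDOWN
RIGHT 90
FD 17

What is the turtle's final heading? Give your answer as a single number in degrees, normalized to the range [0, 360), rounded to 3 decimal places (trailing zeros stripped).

Executing turtle program step by step:
Start: pos=(-6,-7), heading=90, pen down
PU: pen up
FD 2: (-6,-7) -> (-6,-5) [heading=90, move]
FD 10: (-6,-5) -> (-6,5) [heading=90, move]
FD 14: (-6,5) -> (-6,19) [heading=90, move]
LT 289: heading 90 -> 19
FD 16: (-6,19) -> (9.128,24.209) [heading=19, move]
REPEAT 3 [
  -- iteration 1/3 --
  LT 45: heading 19 -> 64
  LT 90: heading 64 -> 154
  -- iteration 2/3 --
  LT 45: heading 154 -> 199
  LT 90: heading 199 -> 289
  -- iteration 3/3 --
  LT 45: heading 289 -> 334
  LT 90: heading 334 -> 64
]
RT 135: heading 64 -> 289
FD 8: (9.128,24.209) -> (11.733,16.645) [heading=289, move]
FD 20: (11.733,16.645) -> (18.244,-2.265) [heading=289, move]
PD: pen down
RT 90: heading 289 -> 199
FD 17: (18.244,-2.265) -> (2.17,-7.8) [heading=199, draw]
Final: pos=(2.17,-7.8), heading=199, 1 segment(s) drawn

Answer: 199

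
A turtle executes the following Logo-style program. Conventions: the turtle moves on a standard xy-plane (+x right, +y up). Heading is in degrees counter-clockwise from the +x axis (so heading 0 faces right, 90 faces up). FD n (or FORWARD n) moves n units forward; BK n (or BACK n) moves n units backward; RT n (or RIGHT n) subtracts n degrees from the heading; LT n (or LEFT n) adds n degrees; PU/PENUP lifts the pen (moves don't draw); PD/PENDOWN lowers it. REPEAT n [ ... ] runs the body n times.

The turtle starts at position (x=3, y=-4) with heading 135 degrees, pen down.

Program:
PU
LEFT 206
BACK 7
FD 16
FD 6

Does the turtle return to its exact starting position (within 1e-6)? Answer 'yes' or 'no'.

Executing turtle program step by step:
Start: pos=(3,-4), heading=135, pen down
PU: pen up
LT 206: heading 135 -> 341
BK 7: (3,-4) -> (-3.619,-1.721) [heading=341, move]
FD 16: (-3.619,-1.721) -> (11.51,-6.93) [heading=341, move]
FD 6: (11.51,-6.93) -> (17.183,-8.884) [heading=341, move]
Final: pos=(17.183,-8.884), heading=341, 0 segment(s) drawn

Start position: (3, -4)
Final position: (17.183, -8.884)
Distance = 15; >= 1e-6 -> NOT closed

Answer: no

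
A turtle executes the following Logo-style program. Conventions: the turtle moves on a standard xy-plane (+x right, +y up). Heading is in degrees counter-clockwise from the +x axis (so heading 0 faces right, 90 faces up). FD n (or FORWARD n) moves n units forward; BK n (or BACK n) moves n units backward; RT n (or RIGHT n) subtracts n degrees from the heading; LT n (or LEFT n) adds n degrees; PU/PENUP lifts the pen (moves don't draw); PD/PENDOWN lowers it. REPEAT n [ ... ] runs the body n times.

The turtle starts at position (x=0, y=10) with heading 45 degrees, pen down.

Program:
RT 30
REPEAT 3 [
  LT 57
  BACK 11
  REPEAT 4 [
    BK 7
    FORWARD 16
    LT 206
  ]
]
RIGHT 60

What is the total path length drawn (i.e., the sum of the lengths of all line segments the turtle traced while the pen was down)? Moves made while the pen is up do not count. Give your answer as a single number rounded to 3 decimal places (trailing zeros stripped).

Answer: 309

Derivation:
Executing turtle program step by step:
Start: pos=(0,10), heading=45, pen down
RT 30: heading 45 -> 15
REPEAT 3 [
  -- iteration 1/3 --
  LT 57: heading 15 -> 72
  BK 11: (0,10) -> (-3.399,-0.462) [heading=72, draw]
  REPEAT 4 [
    -- iteration 1/4 --
    BK 7: (-3.399,-0.462) -> (-5.562,-7.119) [heading=72, draw]
    FD 16: (-5.562,-7.119) -> (-0.618,8.098) [heading=72, draw]
    LT 206: heading 72 -> 278
    -- iteration 2/4 --
    BK 7: (-0.618,8.098) -> (-1.592,15.03) [heading=278, draw]
    FD 16: (-1.592,15.03) -> (0.635,-0.815) [heading=278, draw]
    LT 206: heading 278 -> 124
    -- iteration 3/4 --
    BK 7: (0.635,-0.815) -> (4.549,-6.618) [heading=124, draw]
    FD 16: (4.549,-6.618) -> (-4.398,6.647) [heading=124, draw]
    LT 206: heading 124 -> 330
    -- iteration 4/4 --
    BK 7: (-4.398,6.647) -> (-10.46,10.147) [heading=330, draw]
    FD 16: (-10.46,10.147) -> (3.396,2.147) [heading=330, draw]
    LT 206: heading 330 -> 176
  ]
  -- iteration 2/3 --
  LT 57: heading 176 -> 233
  BK 11: (3.396,2.147) -> (10.016,10.932) [heading=233, draw]
  REPEAT 4 [
    -- iteration 1/4 --
    BK 7: (10.016,10.932) -> (14.229,16.522) [heading=233, draw]
    FD 16: (14.229,16.522) -> (4.6,3.744) [heading=233, draw]
    LT 206: heading 233 -> 79
    -- iteration 2/4 --
    BK 7: (4.6,3.744) -> (3.264,-3.127) [heading=79, draw]
    FD 16: (3.264,-3.127) -> (6.317,12.579) [heading=79, draw]
    LT 206: heading 79 -> 285
    -- iteration 3/4 --
    BK 7: (6.317,12.579) -> (4.505,19.34) [heading=285, draw]
    FD 16: (4.505,19.34) -> (8.646,3.885) [heading=285, draw]
    LT 206: heading 285 -> 131
    -- iteration 4/4 --
    BK 7: (8.646,3.885) -> (13.239,-1.398) [heading=131, draw]
    FD 16: (13.239,-1.398) -> (2.742,10.678) [heading=131, draw]
    LT 206: heading 131 -> 337
  ]
  -- iteration 3/3 --
  LT 57: heading 337 -> 34
  BK 11: (2.742,10.678) -> (-6.378,4.527) [heading=34, draw]
  REPEAT 4 [
    -- iteration 1/4 --
    BK 7: (-6.378,4.527) -> (-12.181,0.612) [heading=34, draw]
    FD 16: (-12.181,0.612) -> (1.084,9.559) [heading=34, draw]
    LT 206: heading 34 -> 240
    -- iteration 2/4 --
    BK 7: (1.084,9.559) -> (4.584,15.622) [heading=240, draw]
    FD 16: (4.584,15.622) -> (-3.416,1.765) [heading=240, draw]
    LT 206: heading 240 -> 86
    -- iteration 3/4 --
    BK 7: (-3.416,1.765) -> (-3.905,-5.218) [heading=86, draw]
    FD 16: (-3.905,-5.218) -> (-2.788,10.743) [heading=86, draw]
    LT 206: heading 86 -> 292
    -- iteration 4/4 --
    BK 7: (-2.788,10.743) -> (-5.411,17.234) [heading=292, draw]
    FD 16: (-5.411,17.234) -> (0.583,2.399) [heading=292, draw]
    LT 206: heading 292 -> 138
  ]
]
RT 60: heading 138 -> 78
Final: pos=(0.583,2.399), heading=78, 27 segment(s) drawn

Segment lengths:
  seg 1: (0,10) -> (-3.399,-0.462), length = 11
  seg 2: (-3.399,-0.462) -> (-5.562,-7.119), length = 7
  seg 3: (-5.562,-7.119) -> (-0.618,8.098), length = 16
  seg 4: (-0.618,8.098) -> (-1.592,15.03), length = 7
  seg 5: (-1.592,15.03) -> (0.635,-0.815), length = 16
  seg 6: (0.635,-0.815) -> (4.549,-6.618), length = 7
  seg 7: (4.549,-6.618) -> (-4.398,6.647), length = 16
  seg 8: (-4.398,6.647) -> (-10.46,10.147), length = 7
  seg 9: (-10.46,10.147) -> (3.396,2.147), length = 16
  seg 10: (3.396,2.147) -> (10.016,10.932), length = 11
  seg 11: (10.016,10.932) -> (14.229,16.522), length = 7
  seg 12: (14.229,16.522) -> (4.6,3.744), length = 16
  seg 13: (4.6,3.744) -> (3.264,-3.127), length = 7
  seg 14: (3.264,-3.127) -> (6.317,12.579), length = 16
  seg 15: (6.317,12.579) -> (4.505,19.34), length = 7
  seg 16: (4.505,19.34) -> (8.646,3.885), length = 16
  seg 17: (8.646,3.885) -> (13.239,-1.398), length = 7
  seg 18: (13.239,-1.398) -> (2.742,10.678), length = 16
  seg 19: (2.742,10.678) -> (-6.378,4.527), length = 11
  seg 20: (-6.378,4.527) -> (-12.181,0.612), length = 7
  seg 21: (-12.181,0.612) -> (1.084,9.559), length = 16
  seg 22: (1.084,9.559) -> (4.584,15.622), length = 7
  seg 23: (4.584,15.622) -> (-3.416,1.765), length = 16
  seg 24: (-3.416,1.765) -> (-3.905,-5.218), length = 7
  seg 25: (-3.905,-5.218) -> (-2.788,10.743), length = 16
  seg 26: (-2.788,10.743) -> (-5.411,17.234), length = 7
  seg 27: (-5.411,17.234) -> (0.583,2.399), length = 16
Total = 309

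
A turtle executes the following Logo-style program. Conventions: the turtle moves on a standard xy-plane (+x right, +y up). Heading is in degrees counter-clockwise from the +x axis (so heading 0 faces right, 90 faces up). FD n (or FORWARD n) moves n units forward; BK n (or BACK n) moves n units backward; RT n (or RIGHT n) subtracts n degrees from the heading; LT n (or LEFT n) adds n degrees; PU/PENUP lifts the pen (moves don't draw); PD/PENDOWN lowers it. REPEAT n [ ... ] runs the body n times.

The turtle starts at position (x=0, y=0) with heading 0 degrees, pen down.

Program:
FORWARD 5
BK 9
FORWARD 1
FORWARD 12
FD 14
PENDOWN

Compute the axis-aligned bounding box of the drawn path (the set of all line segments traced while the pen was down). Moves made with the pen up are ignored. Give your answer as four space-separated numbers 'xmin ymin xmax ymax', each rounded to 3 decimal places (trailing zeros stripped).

Executing turtle program step by step:
Start: pos=(0,0), heading=0, pen down
FD 5: (0,0) -> (5,0) [heading=0, draw]
BK 9: (5,0) -> (-4,0) [heading=0, draw]
FD 1: (-4,0) -> (-3,0) [heading=0, draw]
FD 12: (-3,0) -> (9,0) [heading=0, draw]
FD 14: (9,0) -> (23,0) [heading=0, draw]
PD: pen down
Final: pos=(23,0), heading=0, 5 segment(s) drawn

Segment endpoints: x in {-4, -3, 0, 5, 9, 23}, y in {0}
xmin=-4, ymin=0, xmax=23, ymax=0

Answer: -4 0 23 0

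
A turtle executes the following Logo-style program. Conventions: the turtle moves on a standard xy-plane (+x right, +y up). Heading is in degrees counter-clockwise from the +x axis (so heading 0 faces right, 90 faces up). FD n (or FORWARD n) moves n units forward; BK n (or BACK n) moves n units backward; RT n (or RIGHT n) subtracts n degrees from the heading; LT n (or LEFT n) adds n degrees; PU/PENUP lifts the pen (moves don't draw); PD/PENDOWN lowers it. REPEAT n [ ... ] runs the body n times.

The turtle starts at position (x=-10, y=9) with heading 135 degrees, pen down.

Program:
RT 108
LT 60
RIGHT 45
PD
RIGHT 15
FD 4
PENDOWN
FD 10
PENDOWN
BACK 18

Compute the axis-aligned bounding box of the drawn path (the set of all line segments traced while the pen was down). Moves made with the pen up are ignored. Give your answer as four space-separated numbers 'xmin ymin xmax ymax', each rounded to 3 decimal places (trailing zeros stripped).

Executing turtle program step by step:
Start: pos=(-10,9), heading=135, pen down
RT 108: heading 135 -> 27
LT 60: heading 27 -> 87
RT 45: heading 87 -> 42
PD: pen down
RT 15: heading 42 -> 27
FD 4: (-10,9) -> (-6.436,10.816) [heading=27, draw]
PD: pen down
FD 10: (-6.436,10.816) -> (2.474,15.356) [heading=27, draw]
PD: pen down
BK 18: (2.474,15.356) -> (-13.564,7.184) [heading=27, draw]
Final: pos=(-13.564,7.184), heading=27, 3 segment(s) drawn

Segment endpoints: x in {-13.564, -10, -6.436, 2.474}, y in {7.184, 9, 10.816, 15.356}
xmin=-13.564, ymin=7.184, xmax=2.474, ymax=15.356

Answer: -13.564 7.184 2.474 15.356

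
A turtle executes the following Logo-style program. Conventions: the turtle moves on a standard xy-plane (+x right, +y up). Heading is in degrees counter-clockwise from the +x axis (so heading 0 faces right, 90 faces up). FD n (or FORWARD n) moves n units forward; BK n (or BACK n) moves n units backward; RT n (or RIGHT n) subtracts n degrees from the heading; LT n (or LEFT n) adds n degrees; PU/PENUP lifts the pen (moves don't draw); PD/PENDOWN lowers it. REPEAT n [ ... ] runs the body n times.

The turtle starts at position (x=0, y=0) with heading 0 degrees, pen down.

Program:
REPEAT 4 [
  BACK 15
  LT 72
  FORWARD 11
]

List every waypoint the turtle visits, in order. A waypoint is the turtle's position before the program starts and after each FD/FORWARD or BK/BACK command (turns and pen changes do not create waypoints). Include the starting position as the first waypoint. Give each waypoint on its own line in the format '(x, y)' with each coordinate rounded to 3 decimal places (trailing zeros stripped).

Executing turtle program step by step:
Start: pos=(0,0), heading=0, pen down
REPEAT 4 [
  -- iteration 1/4 --
  BK 15: (0,0) -> (-15,0) [heading=0, draw]
  LT 72: heading 0 -> 72
  FD 11: (-15,0) -> (-11.601,10.462) [heading=72, draw]
  -- iteration 2/4 --
  BK 15: (-11.601,10.462) -> (-16.236,-3.804) [heading=72, draw]
  LT 72: heading 72 -> 144
  FD 11: (-16.236,-3.804) -> (-25.135,2.661) [heading=144, draw]
  -- iteration 3/4 --
  BK 15: (-25.135,2.661) -> (-13,-6.155) [heading=144, draw]
  LT 72: heading 144 -> 216
  FD 11: (-13,-6.155) -> (-21.899,-12.621) [heading=216, draw]
  -- iteration 4/4 --
  BK 15: (-21.899,-12.621) -> (-9.764,-3.804) [heading=216, draw]
  LT 72: heading 216 -> 288
  FD 11: (-9.764,-3.804) -> (-6.365,-14.266) [heading=288, draw]
]
Final: pos=(-6.365,-14.266), heading=288, 8 segment(s) drawn
Waypoints (9 total):
(0, 0)
(-15, 0)
(-11.601, 10.462)
(-16.236, -3.804)
(-25.135, 2.661)
(-13, -6.155)
(-21.899, -12.621)
(-9.764, -3.804)
(-6.365, -14.266)

Answer: (0, 0)
(-15, 0)
(-11.601, 10.462)
(-16.236, -3.804)
(-25.135, 2.661)
(-13, -6.155)
(-21.899, -12.621)
(-9.764, -3.804)
(-6.365, -14.266)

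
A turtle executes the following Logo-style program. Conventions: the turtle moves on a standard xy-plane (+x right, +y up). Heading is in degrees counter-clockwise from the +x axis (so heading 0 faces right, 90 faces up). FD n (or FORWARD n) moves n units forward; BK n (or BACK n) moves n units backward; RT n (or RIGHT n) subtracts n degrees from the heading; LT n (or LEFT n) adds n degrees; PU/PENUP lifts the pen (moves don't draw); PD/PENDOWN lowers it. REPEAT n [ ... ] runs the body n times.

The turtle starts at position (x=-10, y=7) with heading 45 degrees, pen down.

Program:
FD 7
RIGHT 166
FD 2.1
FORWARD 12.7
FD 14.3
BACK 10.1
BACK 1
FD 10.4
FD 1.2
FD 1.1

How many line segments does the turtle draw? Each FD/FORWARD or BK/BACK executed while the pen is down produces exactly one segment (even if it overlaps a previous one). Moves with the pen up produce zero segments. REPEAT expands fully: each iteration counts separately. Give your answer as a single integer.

Executing turtle program step by step:
Start: pos=(-10,7), heading=45, pen down
FD 7: (-10,7) -> (-5.05,11.95) [heading=45, draw]
RT 166: heading 45 -> 239
FD 2.1: (-5.05,11.95) -> (-6.132,10.15) [heading=239, draw]
FD 12.7: (-6.132,10.15) -> (-12.673,-0.736) [heading=239, draw]
FD 14.3: (-12.673,-0.736) -> (-20.038,-12.994) [heading=239, draw]
BK 10.1: (-20.038,-12.994) -> (-14.836,-4.336) [heading=239, draw]
BK 1: (-14.836,-4.336) -> (-14.321,-3.479) [heading=239, draw]
FD 10.4: (-14.321,-3.479) -> (-19.677,-12.394) [heading=239, draw]
FD 1.2: (-19.677,-12.394) -> (-20.295,-13.422) [heading=239, draw]
FD 1.1: (-20.295,-13.422) -> (-20.862,-14.365) [heading=239, draw]
Final: pos=(-20.862,-14.365), heading=239, 9 segment(s) drawn
Segments drawn: 9

Answer: 9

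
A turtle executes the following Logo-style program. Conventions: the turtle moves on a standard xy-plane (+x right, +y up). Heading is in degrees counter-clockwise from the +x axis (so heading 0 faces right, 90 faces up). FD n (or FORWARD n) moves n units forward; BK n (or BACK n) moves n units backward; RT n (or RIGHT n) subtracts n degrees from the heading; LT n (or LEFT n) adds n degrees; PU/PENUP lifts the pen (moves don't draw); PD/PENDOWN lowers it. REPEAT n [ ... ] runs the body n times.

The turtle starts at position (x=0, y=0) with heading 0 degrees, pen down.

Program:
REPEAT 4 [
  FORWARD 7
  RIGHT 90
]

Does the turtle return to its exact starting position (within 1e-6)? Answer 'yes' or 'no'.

Executing turtle program step by step:
Start: pos=(0,0), heading=0, pen down
REPEAT 4 [
  -- iteration 1/4 --
  FD 7: (0,0) -> (7,0) [heading=0, draw]
  RT 90: heading 0 -> 270
  -- iteration 2/4 --
  FD 7: (7,0) -> (7,-7) [heading=270, draw]
  RT 90: heading 270 -> 180
  -- iteration 3/4 --
  FD 7: (7,-7) -> (0,-7) [heading=180, draw]
  RT 90: heading 180 -> 90
  -- iteration 4/4 --
  FD 7: (0,-7) -> (0,0) [heading=90, draw]
  RT 90: heading 90 -> 0
]
Final: pos=(0,0), heading=0, 4 segment(s) drawn

Start position: (0, 0)
Final position: (0, 0)
Distance = 0; < 1e-6 -> CLOSED

Answer: yes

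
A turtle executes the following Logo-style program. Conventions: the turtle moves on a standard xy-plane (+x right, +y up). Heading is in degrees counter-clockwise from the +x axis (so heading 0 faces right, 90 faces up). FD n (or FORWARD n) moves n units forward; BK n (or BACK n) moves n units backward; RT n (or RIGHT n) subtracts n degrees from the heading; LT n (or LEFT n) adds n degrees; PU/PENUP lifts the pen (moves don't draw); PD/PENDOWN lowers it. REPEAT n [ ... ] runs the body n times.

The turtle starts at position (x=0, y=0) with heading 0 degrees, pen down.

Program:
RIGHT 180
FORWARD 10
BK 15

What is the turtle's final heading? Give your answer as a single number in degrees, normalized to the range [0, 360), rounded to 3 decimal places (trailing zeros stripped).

Answer: 180

Derivation:
Executing turtle program step by step:
Start: pos=(0,0), heading=0, pen down
RT 180: heading 0 -> 180
FD 10: (0,0) -> (-10,0) [heading=180, draw]
BK 15: (-10,0) -> (5,0) [heading=180, draw]
Final: pos=(5,0), heading=180, 2 segment(s) drawn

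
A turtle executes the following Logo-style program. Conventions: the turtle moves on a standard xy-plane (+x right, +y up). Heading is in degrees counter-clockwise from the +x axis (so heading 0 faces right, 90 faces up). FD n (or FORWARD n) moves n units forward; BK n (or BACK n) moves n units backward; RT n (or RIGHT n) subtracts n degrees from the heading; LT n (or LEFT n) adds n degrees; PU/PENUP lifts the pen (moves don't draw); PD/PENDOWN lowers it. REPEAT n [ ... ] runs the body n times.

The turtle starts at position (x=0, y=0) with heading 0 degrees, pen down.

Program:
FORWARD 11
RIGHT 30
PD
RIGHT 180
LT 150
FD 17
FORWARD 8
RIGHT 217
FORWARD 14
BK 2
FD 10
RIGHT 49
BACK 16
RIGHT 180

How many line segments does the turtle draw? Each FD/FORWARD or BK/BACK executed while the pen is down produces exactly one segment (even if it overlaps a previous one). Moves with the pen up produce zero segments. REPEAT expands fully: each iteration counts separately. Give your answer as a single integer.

Executing turtle program step by step:
Start: pos=(0,0), heading=0, pen down
FD 11: (0,0) -> (11,0) [heading=0, draw]
RT 30: heading 0 -> 330
PD: pen down
RT 180: heading 330 -> 150
LT 150: heading 150 -> 300
FD 17: (11,0) -> (19.5,-14.722) [heading=300, draw]
FD 8: (19.5,-14.722) -> (23.5,-21.651) [heading=300, draw]
RT 217: heading 300 -> 83
FD 14: (23.5,-21.651) -> (25.206,-7.755) [heading=83, draw]
BK 2: (25.206,-7.755) -> (24.962,-9.74) [heading=83, draw]
FD 10: (24.962,-9.74) -> (26.181,0.185) [heading=83, draw]
RT 49: heading 83 -> 34
BK 16: (26.181,0.185) -> (12.917,-8.762) [heading=34, draw]
RT 180: heading 34 -> 214
Final: pos=(12.917,-8.762), heading=214, 7 segment(s) drawn
Segments drawn: 7

Answer: 7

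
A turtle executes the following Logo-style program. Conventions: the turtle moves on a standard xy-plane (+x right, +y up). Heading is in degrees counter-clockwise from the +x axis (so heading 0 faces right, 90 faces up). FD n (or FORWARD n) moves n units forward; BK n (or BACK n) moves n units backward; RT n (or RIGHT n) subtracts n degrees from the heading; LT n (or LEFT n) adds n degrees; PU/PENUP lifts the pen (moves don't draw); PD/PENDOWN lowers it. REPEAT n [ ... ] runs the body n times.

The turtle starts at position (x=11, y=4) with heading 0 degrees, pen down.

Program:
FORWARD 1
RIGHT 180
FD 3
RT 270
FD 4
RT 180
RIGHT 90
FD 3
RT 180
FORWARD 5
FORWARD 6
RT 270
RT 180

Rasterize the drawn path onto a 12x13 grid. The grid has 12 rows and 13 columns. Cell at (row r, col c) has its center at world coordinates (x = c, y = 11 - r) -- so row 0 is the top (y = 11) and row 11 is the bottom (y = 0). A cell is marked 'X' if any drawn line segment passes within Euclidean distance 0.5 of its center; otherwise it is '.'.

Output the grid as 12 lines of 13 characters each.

Segment 0: (11,4) -> (12,4)
Segment 1: (12,4) -> (9,4)
Segment 2: (9,4) -> (9,-0)
Segment 3: (9,-0) -> (12,0)
Segment 4: (12,0) -> (7,-0)
Segment 5: (7,-0) -> (1,-0)

Answer: .............
.............
.............
.............
.............
.............
.............
.........XXXX
.........X...
.........X...
.........X...
.XXXXXXXXXXXX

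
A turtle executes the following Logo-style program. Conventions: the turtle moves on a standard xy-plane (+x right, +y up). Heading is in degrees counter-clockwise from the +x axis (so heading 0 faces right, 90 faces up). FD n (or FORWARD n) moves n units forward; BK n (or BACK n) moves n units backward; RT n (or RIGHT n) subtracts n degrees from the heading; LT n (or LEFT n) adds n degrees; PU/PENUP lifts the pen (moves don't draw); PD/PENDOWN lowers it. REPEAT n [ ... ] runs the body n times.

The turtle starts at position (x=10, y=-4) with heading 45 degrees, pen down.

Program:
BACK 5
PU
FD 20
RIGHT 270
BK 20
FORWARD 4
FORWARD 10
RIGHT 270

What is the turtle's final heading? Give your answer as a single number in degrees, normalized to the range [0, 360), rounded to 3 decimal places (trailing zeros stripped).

Executing turtle program step by step:
Start: pos=(10,-4), heading=45, pen down
BK 5: (10,-4) -> (6.464,-7.536) [heading=45, draw]
PU: pen up
FD 20: (6.464,-7.536) -> (20.607,6.607) [heading=45, move]
RT 270: heading 45 -> 135
BK 20: (20.607,6.607) -> (34.749,-7.536) [heading=135, move]
FD 4: (34.749,-7.536) -> (31.92,-4.707) [heading=135, move]
FD 10: (31.92,-4.707) -> (24.849,2.364) [heading=135, move]
RT 270: heading 135 -> 225
Final: pos=(24.849,2.364), heading=225, 1 segment(s) drawn

Answer: 225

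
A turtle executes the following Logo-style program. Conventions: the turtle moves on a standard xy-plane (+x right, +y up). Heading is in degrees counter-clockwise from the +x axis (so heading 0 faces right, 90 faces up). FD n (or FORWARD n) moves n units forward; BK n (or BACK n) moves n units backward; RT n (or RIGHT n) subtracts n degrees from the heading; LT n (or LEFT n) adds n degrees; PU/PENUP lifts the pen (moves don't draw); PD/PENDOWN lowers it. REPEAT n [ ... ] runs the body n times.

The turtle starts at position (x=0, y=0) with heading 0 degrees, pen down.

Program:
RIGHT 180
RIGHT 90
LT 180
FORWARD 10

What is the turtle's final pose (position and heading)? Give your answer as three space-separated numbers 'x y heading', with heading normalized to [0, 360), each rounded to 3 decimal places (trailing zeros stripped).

Answer: 0 -10 270

Derivation:
Executing turtle program step by step:
Start: pos=(0,0), heading=0, pen down
RT 180: heading 0 -> 180
RT 90: heading 180 -> 90
LT 180: heading 90 -> 270
FD 10: (0,0) -> (0,-10) [heading=270, draw]
Final: pos=(0,-10), heading=270, 1 segment(s) drawn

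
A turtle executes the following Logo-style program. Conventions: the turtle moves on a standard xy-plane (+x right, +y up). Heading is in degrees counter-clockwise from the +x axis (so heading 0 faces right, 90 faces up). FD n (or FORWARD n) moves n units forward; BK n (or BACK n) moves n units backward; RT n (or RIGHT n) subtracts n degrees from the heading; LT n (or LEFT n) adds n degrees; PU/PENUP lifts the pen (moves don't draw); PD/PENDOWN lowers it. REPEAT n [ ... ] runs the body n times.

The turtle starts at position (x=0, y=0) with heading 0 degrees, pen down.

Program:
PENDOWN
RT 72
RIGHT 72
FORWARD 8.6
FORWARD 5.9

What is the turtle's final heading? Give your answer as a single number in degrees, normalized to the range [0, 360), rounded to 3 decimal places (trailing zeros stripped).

Executing turtle program step by step:
Start: pos=(0,0), heading=0, pen down
PD: pen down
RT 72: heading 0 -> 288
RT 72: heading 288 -> 216
FD 8.6: (0,0) -> (-6.958,-5.055) [heading=216, draw]
FD 5.9: (-6.958,-5.055) -> (-11.731,-8.523) [heading=216, draw]
Final: pos=(-11.731,-8.523), heading=216, 2 segment(s) drawn

Answer: 216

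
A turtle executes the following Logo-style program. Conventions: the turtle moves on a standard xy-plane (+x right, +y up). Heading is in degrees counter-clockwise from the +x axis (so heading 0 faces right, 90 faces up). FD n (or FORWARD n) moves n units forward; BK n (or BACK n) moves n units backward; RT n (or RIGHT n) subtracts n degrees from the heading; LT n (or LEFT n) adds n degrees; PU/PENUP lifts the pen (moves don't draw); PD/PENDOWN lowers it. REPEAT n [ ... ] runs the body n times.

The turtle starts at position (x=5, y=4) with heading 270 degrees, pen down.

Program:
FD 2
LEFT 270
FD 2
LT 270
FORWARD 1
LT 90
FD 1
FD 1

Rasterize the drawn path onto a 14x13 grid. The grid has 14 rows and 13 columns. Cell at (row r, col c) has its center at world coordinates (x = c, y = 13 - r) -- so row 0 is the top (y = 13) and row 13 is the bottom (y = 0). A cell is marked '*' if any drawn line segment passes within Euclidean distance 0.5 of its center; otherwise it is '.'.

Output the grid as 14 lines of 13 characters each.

Segment 0: (5,4) -> (5,2)
Segment 1: (5,2) -> (3,2)
Segment 2: (3,2) -> (3,3)
Segment 3: (3,3) -> (2,3)
Segment 4: (2,3) -> (1,3)

Answer: .............
.............
.............
.............
.............
.............
.............
.............
.............
.....*.......
.***.*.......
...***.......
.............
.............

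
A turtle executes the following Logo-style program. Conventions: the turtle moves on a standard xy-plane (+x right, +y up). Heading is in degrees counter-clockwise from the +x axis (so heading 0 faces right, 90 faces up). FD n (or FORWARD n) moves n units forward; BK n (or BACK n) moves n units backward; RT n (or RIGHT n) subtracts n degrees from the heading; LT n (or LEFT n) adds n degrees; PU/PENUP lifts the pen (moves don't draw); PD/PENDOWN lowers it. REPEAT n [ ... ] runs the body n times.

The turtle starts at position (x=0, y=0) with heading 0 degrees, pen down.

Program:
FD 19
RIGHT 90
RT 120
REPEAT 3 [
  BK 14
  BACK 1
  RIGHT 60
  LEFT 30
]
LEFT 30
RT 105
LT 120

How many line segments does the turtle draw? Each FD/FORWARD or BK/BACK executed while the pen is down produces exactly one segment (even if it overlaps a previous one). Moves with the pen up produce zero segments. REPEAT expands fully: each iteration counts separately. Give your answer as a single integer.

Answer: 7

Derivation:
Executing turtle program step by step:
Start: pos=(0,0), heading=0, pen down
FD 19: (0,0) -> (19,0) [heading=0, draw]
RT 90: heading 0 -> 270
RT 120: heading 270 -> 150
REPEAT 3 [
  -- iteration 1/3 --
  BK 14: (19,0) -> (31.124,-7) [heading=150, draw]
  BK 1: (31.124,-7) -> (31.99,-7.5) [heading=150, draw]
  RT 60: heading 150 -> 90
  LT 30: heading 90 -> 120
  -- iteration 2/3 --
  BK 14: (31.99,-7.5) -> (38.99,-19.624) [heading=120, draw]
  BK 1: (38.99,-19.624) -> (39.49,-20.49) [heading=120, draw]
  RT 60: heading 120 -> 60
  LT 30: heading 60 -> 90
  -- iteration 3/3 --
  BK 14: (39.49,-20.49) -> (39.49,-34.49) [heading=90, draw]
  BK 1: (39.49,-34.49) -> (39.49,-35.49) [heading=90, draw]
  RT 60: heading 90 -> 30
  LT 30: heading 30 -> 60
]
LT 30: heading 60 -> 90
RT 105: heading 90 -> 345
LT 120: heading 345 -> 105
Final: pos=(39.49,-35.49), heading=105, 7 segment(s) drawn
Segments drawn: 7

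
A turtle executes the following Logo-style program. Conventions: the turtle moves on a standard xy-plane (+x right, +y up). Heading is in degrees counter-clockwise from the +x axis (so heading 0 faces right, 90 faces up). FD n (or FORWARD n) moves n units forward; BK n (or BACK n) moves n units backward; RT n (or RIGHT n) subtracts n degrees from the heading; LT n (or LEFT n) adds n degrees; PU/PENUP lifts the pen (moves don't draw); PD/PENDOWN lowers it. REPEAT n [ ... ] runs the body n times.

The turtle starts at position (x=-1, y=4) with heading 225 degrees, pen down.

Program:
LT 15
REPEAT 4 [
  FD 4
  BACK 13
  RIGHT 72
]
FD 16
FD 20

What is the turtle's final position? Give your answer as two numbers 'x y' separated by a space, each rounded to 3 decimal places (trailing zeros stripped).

Answer: 29.111 -29.442

Derivation:
Executing turtle program step by step:
Start: pos=(-1,4), heading=225, pen down
LT 15: heading 225 -> 240
REPEAT 4 [
  -- iteration 1/4 --
  FD 4: (-1,4) -> (-3,0.536) [heading=240, draw]
  BK 13: (-3,0.536) -> (3.5,11.794) [heading=240, draw]
  RT 72: heading 240 -> 168
  -- iteration 2/4 --
  FD 4: (3.5,11.794) -> (-0.413,12.626) [heading=168, draw]
  BK 13: (-0.413,12.626) -> (12.303,9.923) [heading=168, draw]
  RT 72: heading 168 -> 96
  -- iteration 3/4 --
  FD 4: (12.303,9.923) -> (11.885,13.901) [heading=96, draw]
  BK 13: (11.885,13.901) -> (13.244,0.972) [heading=96, draw]
  RT 72: heading 96 -> 24
  -- iteration 4/4 --
  FD 4: (13.244,0.972) -> (16.898,2.599) [heading=24, draw]
  BK 13: (16.898,2.599) -> (5.022,-2.688) [heading=24, draw]
  RT 72: heading 24 -> 312
]
FD 16: (5.022,-2.688) -> (15.728,-14.579) [heading=312, draw]
FD 20: (15.728,-14.579) -> (29.111,-29.442) [heading=312, draw]
Final: pos=(29.111,-29.442), heading=312, 10 segment(s) drawn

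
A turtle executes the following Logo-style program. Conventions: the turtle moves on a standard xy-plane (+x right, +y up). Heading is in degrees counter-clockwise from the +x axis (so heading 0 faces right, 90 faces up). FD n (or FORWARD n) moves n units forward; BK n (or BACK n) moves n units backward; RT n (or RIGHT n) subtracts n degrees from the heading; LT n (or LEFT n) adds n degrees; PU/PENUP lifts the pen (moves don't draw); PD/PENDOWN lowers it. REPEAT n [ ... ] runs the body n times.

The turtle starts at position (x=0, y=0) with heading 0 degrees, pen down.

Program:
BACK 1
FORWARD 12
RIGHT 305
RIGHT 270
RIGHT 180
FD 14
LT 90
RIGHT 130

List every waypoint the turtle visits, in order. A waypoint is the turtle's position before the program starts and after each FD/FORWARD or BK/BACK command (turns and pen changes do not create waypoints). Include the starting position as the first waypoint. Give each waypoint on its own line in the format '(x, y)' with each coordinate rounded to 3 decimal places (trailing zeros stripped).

Executing turtle program step by step:
Start: pos=(0,0), heading=0, pen down
BK 1: (0,0) -> (-1,0) [heading=0, draw]
FD 12: (-1,0) -> (11,0) [heading=0, draw]
RT 305: heading 0 -> 55
RT 270: heading 55 -> 145
RT 180: heading 145 -> 325
FD 14: (11,0) -> (22.468,-8.03) [heading=325, draw]
LT 90: heading 325 -> 55
RT 130: heading 55 -> 285
Final: pos=(22.468,-8.03), heading=285, 3 segment(s) drawn
Waypoints (4 total):
(0, 0)
(-1, 0)
(11, 0)
(22.468, -8.03)

Answer: (0, 0)
(-1, 0)
(11, 0)
(22.468, -8.03)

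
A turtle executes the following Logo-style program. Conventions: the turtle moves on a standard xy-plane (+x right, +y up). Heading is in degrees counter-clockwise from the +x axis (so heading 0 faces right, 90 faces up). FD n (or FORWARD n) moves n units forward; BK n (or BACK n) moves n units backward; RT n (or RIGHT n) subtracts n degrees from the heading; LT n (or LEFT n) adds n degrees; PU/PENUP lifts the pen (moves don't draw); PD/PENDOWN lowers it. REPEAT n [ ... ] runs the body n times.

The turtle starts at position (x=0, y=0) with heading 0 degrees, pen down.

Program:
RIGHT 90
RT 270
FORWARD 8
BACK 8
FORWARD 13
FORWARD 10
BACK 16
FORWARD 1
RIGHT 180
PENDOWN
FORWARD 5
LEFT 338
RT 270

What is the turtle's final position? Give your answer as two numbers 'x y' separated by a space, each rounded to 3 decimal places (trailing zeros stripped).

Answer: 3 0

Derivation:
Executing turtle program step by step:
Start: pos=(0,0), heading=0, pen down
RT 90: heading 0 -> 270
RT 270: heading 270 -> 0
FD 8: (0,0) -> (8,0) [heading=0, draw]
BK 8: (8,0) -> (0,0) [heading=0, draw]
FD 13: (0,0) -> (13,0) [heading=0, draw]
FD 10: (13,0) -> (23,0) [heading=0, draw]
BK 16: (23,0) -> (7,0) [heading=0, draw]
FD 1: (7,0) -> (8,0) [heading=0, draw]
RT 180: heading 0 -> 180
PD: pen down
FD 5: (8,0) -> (3,0) [heading=180, draw]
LT 338: heading 180 -> 158
RT 270: heading 158 -> 248
Final: pos=(3,0), heading=248, 7 segment(s) drawn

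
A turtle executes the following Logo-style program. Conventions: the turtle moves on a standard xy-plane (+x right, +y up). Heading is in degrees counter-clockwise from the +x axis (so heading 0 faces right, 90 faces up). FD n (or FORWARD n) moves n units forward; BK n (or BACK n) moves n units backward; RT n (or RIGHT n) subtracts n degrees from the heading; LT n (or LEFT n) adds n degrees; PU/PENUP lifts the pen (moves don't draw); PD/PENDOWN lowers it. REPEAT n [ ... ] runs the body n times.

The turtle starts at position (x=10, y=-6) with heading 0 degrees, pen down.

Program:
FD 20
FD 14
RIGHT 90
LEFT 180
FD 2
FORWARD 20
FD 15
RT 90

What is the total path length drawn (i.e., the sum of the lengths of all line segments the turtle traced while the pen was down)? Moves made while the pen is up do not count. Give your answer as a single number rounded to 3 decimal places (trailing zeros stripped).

Executing turtle program step by step:
Start: pos=(10,-6), heading=0, pen down
FD 20: (10,-6) -> (30,-6) [heading=0, draw]
FD 14: (30,-6) -> (44,-6) [heading=0, draw]
RT 90: heading 0 -> 270
LT 180: heading 270 -> 90
FD 2: (44,-6) -> (44,-4) [heading=90, draw]
FD 20: (44,-4) -> (44,16) [heading=90, draw]
FD 15: (44,16) -> (44,31) [heading=90, draw]
RT 90: heading 90 -> 0
Final: pos=(44,31), heading=0, 5 segment(s) drawn

Segment lengths:
  seg 1: (10,-6) -> (30,-6), length = 20
  seg 2: (30,-6) -> (44,-6), length = 14
  seg 3: (44,-6) -> (44,-4), length = 2
  seg 4: (44,-4) -> (44,16), length = 20
  seg 5: (44,16) -> (44,31), length = 15
Total = 71

Answer: 71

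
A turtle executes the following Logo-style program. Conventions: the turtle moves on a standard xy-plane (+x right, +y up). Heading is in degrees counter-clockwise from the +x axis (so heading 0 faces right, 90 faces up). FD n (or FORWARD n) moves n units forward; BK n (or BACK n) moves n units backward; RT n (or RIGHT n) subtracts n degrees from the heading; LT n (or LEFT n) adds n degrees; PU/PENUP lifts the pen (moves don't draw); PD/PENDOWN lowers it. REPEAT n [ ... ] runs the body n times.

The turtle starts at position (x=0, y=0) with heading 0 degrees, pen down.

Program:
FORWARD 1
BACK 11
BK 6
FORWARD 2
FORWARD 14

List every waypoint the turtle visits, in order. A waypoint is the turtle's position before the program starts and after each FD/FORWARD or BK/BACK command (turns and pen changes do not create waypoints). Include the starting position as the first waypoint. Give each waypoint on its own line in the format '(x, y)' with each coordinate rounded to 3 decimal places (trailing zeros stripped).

Answer: (0, 0)
(1, 0)
(-10, 0)
(-16, 0)
(-14, 0)
(0, 0)

Derivation:
Executing turtle program step by step:
Start: pos=(0,0), heading=0, pen down
FD 1: (0,0) -> (1,0) [heading=0, draw]
BK 11: (1,0) -> (-10,0) [heading=0, draw]
BK 6: (-10,0) -> (-16,0) [heading=0, draw]
FD 2: (-16,0) -> (-14,0) [heading=0, draw]
FD 14: (-14,0) -> (0,0) [heading=0, draw]
Final: pos=(0,0), heading=0, 5 segment(s) drawn
Waypoints (6 total):
(0, 0)
(1, 0)
(-10, 0)
(-16, 0)
(-14, 0)
(0, 0)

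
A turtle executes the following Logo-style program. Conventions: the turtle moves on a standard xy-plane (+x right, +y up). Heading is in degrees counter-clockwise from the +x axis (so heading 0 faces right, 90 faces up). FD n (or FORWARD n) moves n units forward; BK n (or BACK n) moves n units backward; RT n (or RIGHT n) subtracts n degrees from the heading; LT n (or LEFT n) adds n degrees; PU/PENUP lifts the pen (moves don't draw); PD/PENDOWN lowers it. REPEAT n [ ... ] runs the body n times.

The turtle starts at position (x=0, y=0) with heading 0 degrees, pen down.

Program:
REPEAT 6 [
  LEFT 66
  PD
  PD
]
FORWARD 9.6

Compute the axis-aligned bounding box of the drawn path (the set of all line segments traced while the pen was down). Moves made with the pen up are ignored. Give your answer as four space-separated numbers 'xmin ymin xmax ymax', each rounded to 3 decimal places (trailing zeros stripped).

Executing turtle program step by step:
Start: pos=(0,0), heading=0, pen down
REPEAT 6 [
  -- iteration 1/6 --
  LT 66: heading 0 -> 66
  PD: pen down
  PD: pen down
  -- iteration 2/6 --
  LT 66: heading 66 -> 132
  PD: pen down
  PD: pen down
  -- iteration 3/6 --
  LT 66: heading 132 -> 198
  PD: pen down
  PD: pen down
  -- iteration 4/6 --
  LT 66: heading 198 -> 264
  PD: pen down
  PD: pen down
  -- iteration 5/6 --
  LT 66: heading 264 -> 330
  PD: pen down
  PD: pen down
  -- iteration 6/6 --
  LT 66: heading 330 -> 36
  PD: pen down
  PD: pen down
]
FD 9.6: (0,0) -> (7.767,5.643) [heading=36, draw]
Final: pos=(7.767,5.643), heading=36, 1 segment(s) drawn

Segment endpoints: x in {0, 7.767}, y in {0, 5.643}
xmin=0, ymin=0, xmax=7.767, ymax=5.643

Answer: 0 0 7.767 5.643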